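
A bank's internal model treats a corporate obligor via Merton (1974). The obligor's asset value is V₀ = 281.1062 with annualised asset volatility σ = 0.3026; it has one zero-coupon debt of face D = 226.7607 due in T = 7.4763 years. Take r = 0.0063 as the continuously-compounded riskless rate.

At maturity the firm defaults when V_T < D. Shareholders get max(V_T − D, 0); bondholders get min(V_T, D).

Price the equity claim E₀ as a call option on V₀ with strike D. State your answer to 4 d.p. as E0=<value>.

E0=115.9223

d₁ = [ln(V₀/D) + (r + σ²/2)T] / (σ√T)
   = [ln(281.1062/226.7607) + (0.0063 + 0.5·0.3026²)·7.4763] / (0.3026·√7.4763)
   = [0.214837 + 0.389391] / 0.827394 = 0.730279
d₂ = d₁ − σ√T = 0.730279 − 0.827394 = -0.097115
N(d₁) = 0.767390,  N(d₂) = 0.461318,  e^(−rT) = 0.953991
E₀ = V₀·N(d₁) − D·e^(−rT)·N(d₂)
   = 281.1062·0.767390 − 226.7607·0.953991·0.461318 = 115.922340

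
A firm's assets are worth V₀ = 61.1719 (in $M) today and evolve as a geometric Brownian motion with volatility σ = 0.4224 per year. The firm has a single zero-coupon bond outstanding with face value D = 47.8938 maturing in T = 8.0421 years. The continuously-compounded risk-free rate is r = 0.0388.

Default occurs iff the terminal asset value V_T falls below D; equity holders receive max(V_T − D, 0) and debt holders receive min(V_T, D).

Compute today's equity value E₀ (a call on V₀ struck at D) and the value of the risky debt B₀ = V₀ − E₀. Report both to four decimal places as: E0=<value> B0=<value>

d₁ = [ln(V₀/D) + (r + σ²/2)T] / (σ√T)
   = [ln(61.1719/47.8938) + (0.0388 + 0.5·0.4224²)·8.0421] / (0.4224·√8.0421)
   = [0.244702 + 1.029476] / 1.197867 = 1.063706
d₂ = d₁ − σ√T = 1.063706 − 1.197867 = -0.134161
N(d₁) = 0.856269,  N(d₂) = 0.446637,  e^(−rT) = 0.731957
E₀ = V₀·N(d₁) − D·e^(−rT)·N(d₂)
   = 61.1719·0.856269 − 47.8938·0.731957·0.446637 = 36.722187
B₀ = V₀ − E₀ = 61.1719 − 36.722187 = 24.449713

E0=36.7222 B0=24.4497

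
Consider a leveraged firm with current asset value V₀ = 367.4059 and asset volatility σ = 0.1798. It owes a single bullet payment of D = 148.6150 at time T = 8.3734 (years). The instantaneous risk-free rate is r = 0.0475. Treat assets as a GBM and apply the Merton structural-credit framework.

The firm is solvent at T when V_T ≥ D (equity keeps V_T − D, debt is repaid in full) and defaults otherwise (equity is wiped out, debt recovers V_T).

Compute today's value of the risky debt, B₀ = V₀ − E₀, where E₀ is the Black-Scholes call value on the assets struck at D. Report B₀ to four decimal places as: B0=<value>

B0=99.6536

d₁ = [ln(V₀/D) + (r + σ²/2)T] / (σ√T)
   = [ln(367.4059/148.6150) + (0.0475 + 0.5·0.1798²)·8.3734] / (0.1798·√8.3734)
   = [0.905108 + 0.533084] / 0.520284 = 2.764244
d₂ = d₁ − σ√T = 2.764244 − 0.520284 = 2.243960
N(d₁) = 0.997147,  N(d₂) = 0.987583,  e^(−rT) = 0.671839
E₀ = V₀·N(d₁) − D·e^(−rT)·N(d₂)
   = 367.4059·0.997147 − 148.6150·0.671839·0.987583 = 267.752256
B₀ = V₀ − E₀ = 367.4059 − 267.752256 = 99.653644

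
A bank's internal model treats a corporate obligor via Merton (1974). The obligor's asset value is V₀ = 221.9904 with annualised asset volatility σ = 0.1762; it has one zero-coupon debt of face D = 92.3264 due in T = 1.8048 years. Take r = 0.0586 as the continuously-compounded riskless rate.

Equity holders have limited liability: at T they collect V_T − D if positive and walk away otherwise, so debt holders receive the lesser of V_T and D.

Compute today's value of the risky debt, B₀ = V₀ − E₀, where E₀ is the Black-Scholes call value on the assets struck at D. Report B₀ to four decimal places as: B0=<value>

B0=83.0604

d₁ = [ln(V₀/D) + (r + σ²/2)T] / (σ√T)
   = [ln(221.9904/92.3264) + (0.0586 + 0.5·0.1762²)·1.8048] / (0.1762·√1.8048)
   = [0.877304 + 0.133778] / 0.236712 = 4.271356
d₂ = d₁ − σ√T = 4.271356 − 0.236712 = 4.034644
N(d₁) = 0.999990,  N(d₂) = 0.999973,  e^(−rT) = 0.899639
E₀ = V₀·N(d₁) − D·e^(−rT)·N(d₂)
   = 221.9904·0.999990 − 92.3264·0.899639·0.999973 = 138.930049
B₀ = V₀ − E₀ = 221.9904 − 138.930049 = 83.060351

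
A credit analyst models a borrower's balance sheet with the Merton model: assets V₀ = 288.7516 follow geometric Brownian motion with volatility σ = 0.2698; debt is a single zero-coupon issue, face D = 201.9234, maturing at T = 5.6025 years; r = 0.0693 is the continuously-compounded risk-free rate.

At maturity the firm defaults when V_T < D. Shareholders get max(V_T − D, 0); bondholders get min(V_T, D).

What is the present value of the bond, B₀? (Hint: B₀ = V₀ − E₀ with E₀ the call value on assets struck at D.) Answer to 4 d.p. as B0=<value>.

B0=129.6027

d₁ = [ln(V₀/D) + (r + σ²/2)T] / (σ√T)
   = [ln(288.7516/201.9234) + (0.0693 + 0.5·0.2698²)·5.6025] / (0.2698·√5.6025)
   = [0.357678 + 0.592162] / 0.638606 = 1.487366
d₂ = d₁ − σ√T = 1.487366 − 0.638606 = 0.848760
N(d₁) = 0.931541,  N(d₂) = 0.801993,  e^(−rT) = 0.678241
E₀ = V₀·N(d₁) − D·e^(−rT)·N(d₂)
   = 288.7516·0.931541 − 201.9234·0.678241·0.801993 = 159.148923
B₀ = V₀ − E₀ = 288.7516 − 159.148923 = 129.602677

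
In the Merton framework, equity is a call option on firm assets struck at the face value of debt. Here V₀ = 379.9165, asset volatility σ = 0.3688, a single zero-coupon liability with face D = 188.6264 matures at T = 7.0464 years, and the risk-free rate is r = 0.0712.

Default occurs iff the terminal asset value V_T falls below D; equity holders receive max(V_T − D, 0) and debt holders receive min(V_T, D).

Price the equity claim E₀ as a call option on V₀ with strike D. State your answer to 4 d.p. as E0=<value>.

E0=275.6688

d₁ = [ln(V₀/D) + (r + σ²/2)T] / (σ√T)
   = [ln(379.9165/188.6264) + (0.0712 + 0.5·0.3688²)·7.0464] / (0.3688·√7.0464)
   = [0.700183 + 0.980906] / 0.978982 = 1.717182
d₂ = d₁ − σ√T = 1.717182 − 0.978982 = 0.738200
N(d₁) = 0.957027,  N(d₂) = 0.769804,  e^(−rT) = 0.605498
E₀ = V₀·N(d₁) − D·e^(−rT)·N(d₂)
   = 379.9165·0.957027 − 188.6264·0.605498·0.769804 = 275.668821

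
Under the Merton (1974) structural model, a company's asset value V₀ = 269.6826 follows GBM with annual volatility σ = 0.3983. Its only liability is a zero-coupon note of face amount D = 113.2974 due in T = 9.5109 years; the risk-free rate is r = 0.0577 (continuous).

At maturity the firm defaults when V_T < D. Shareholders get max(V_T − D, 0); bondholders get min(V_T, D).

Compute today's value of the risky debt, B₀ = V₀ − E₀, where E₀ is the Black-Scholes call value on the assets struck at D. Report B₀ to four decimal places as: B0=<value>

d₁ = [ln(V₀/D) + (r + σ²/2)T] / (σ√T)
   = [ln(269.6826/113.2974) + (0.0577 + 0.5·0.3983²)·9.5109] / (0.3983·√9.5109)
   = [0.867229 + 1.303197] / 1.228347 = 1.766949
d₂ = d₁ − σ√T = 1.766949 − 1.228347 = 0.538602
N(d₁) = 0.961382,  N(d₂) = 0.704919,  e^(−rT) = 0.577655
E₀ = V₀·N(d₁) − D·e^(−rT)·N(d₂)
   = 269.6826·0.961382 − 113.2974·0.577655·0.704919 = 213.133202
B₀ = V₀ − E₀ = 269.6826 − 213.133202 = 56.549398

B0=56.5494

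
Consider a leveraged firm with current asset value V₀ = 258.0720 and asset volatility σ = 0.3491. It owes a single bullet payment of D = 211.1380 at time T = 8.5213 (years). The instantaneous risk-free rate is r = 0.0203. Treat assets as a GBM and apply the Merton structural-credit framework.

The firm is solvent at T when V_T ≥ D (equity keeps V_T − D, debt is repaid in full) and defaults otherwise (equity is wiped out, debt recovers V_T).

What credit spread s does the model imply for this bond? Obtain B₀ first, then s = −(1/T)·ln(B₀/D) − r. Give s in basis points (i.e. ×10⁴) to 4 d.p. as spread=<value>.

d₁ = [ln(V₀/D) + (r + σ²/2)T] / (σ√T)
   = [ln(258.0720/211.1380) + (0.0203 + 0.5·0.3491²)·8.5213] / (0.3491·√8.5213)
   = [0.200727 + 0.692231] / 1.019067 = 0.876250
d₂ = d₁ − σ√T = 0.876250 − 1.019067 = -0.142817
N(d₁) = 0.809553,  N(d₂) = 0.443217,  e^(−rT) = 0.841152
E₀ = V₀·N(d₁) − D·e^(−rT)·N(d₂)
   = 258.0720·0.809553 − 211.1380·0.841152·0.443217 = 130.207884
B₀ = V₀ − E₀ = 258.0720 − 130.207884 = 127.864116
spread = −(1/T)·ln(B₀/D) − r = −(1/8.5213)·ln(127.864116/211.1380) − 0.0203 = 0.03855767
in basis points: 0.03855767 × 10⁴ = 385.5767 bp

spread=385.5767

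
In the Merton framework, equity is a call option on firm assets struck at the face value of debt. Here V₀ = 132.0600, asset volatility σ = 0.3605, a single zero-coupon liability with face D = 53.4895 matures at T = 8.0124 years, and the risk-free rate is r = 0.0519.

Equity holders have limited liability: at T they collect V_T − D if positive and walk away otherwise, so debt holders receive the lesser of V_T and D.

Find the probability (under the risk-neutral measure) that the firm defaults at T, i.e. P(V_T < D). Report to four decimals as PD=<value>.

PD=0.2168

d₁ = [ln(V₀/D) + (r + σ²/2)T] / (σ√T)
   = [ln(132.0600/53.4895) + (0.0519 + 0.5·0.3605²)·8.0124] / (0.3605·√8.0124)
   = [0.903771 + 0.936490] / 1.020438 = 1.803404
d₂ = d₁ − σ√T = 1.803404 − 1.020438 = 0.782966
risk-neutral PD = N(−d₂) = N(-0.782966) = 0.216824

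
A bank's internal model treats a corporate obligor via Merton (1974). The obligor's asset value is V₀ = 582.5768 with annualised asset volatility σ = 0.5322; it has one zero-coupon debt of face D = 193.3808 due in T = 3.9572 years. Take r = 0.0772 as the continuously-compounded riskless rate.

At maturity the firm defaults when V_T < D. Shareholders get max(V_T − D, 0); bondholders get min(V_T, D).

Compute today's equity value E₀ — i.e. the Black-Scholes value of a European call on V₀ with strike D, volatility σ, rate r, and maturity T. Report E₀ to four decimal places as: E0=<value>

d₁ = [ln(V₀/D) + (r + σ²/2)T] / (σ√T)
   = [ln(582.5768/193.3808) + (0.0772 + 0.5·0.5322²)·3.9572] / (0.5322·√3.9572)
   = [1.102800 + 0.865908] / 1.058690 = 1.859570
d₂ = d₁ − σ√T = 1.859570 − 1.058690 = 0.800879
N(d₁) = 0.968527,  N(d₂) = 0.788399,  e^(−rT) = 0.736758
E₀ = V₀·N(d₁) − D·e^(−rT)·N(d₂)
   = 582.5768·0.968527 − 193.3808·0.736758·0.788399 = 451.914165

E0=451.9142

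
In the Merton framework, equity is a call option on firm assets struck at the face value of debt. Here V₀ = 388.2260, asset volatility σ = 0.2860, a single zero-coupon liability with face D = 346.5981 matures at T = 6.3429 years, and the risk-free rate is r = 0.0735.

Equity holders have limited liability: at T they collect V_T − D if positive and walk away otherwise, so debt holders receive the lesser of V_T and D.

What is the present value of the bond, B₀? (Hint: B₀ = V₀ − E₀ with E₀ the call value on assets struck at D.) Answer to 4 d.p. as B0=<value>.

B0=193.4349

d₁ = [ln(V₀/D) + (r + σ²/2)T] / (σ√T)
   = [ln(388.2260/346.5981) + (0.0735 + 0.5·0.2860²)·6.3429] / (0.2860·√6.3429)
   = [0.113422 + 0.725615] / 0.720294 = 1.164853
d₂ = d₁ − σ√T = 1.164853 − 0.720294 = 0.444559
N(d₁) = 0.877961,  N(d₂) = 0.671681,  e^(−rT) = 0.627380
E₀ = V₀·N(d₁) − D·e^(−rT)·N(d₂)
   = 388.2260·0.877961 − 346.5981·0.627380·0.671681 = 194.791135
B₀ = V₀ − E₀ = 388.2260 − 194.791135 = 193.434865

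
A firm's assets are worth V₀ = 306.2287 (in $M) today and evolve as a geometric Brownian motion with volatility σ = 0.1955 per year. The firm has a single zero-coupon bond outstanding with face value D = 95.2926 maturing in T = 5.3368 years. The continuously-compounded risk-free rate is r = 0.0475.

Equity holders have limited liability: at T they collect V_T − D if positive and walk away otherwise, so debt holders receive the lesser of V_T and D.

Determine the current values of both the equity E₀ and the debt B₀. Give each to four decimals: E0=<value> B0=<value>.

d₁ = [ln(V₀/D) + (r + σ²/2)T] / (σ√T)
   = [ln(306.2287/95.2926) + (0.0475 + 0.5·0.1955²)·5.3368] / (0.1955·√5.3368)
   = [1.167380 + 0.355485] / 0.451635 = 3.371896
d₂ = d₁ − σ√T = 3.371896 − 0.451635 = 2.920261
N(d₁) = 0.999627,  N(d₂) = 0.998251,  e^(−rT) = 0.776081
E₀ = V₀·N(d₁) − D·e^(−rT)·N(d₂)
   = 306.2287·0.999627 − 95.2926·0.776081·0.998251 = 232.288915
B₀ = V₀ − E₀ = 306.2287 − 232.288915 = 73.939785

E0=232.2889 B0=73.9398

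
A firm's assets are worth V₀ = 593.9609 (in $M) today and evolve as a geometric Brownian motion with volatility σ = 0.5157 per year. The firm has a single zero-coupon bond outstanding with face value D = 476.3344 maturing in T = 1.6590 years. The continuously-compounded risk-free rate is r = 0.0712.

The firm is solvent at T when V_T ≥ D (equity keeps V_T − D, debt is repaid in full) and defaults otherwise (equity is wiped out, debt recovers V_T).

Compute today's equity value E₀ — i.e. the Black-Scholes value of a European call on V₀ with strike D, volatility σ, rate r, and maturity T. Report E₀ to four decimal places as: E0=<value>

d₁ = [ln(V₀/D) + (r + σ²/2)T] / (σ√T)
   = [ln(593.9609/476.3344) + (0.0712 + 0.5·0.5157²)·1.6590] / (0.5157·√1.6590)
   = [0.220693 + 0.338723] / 0.664233 = 0.842200
d₂ = d₁ − σ√T = 0.842200 − 0.664233 = 0.177967
N(d₁) = 0.800162,  N(d₂) = 0.570626,  e^(−rT) = 0.888589
E₀ = V₀·N(d₁) − D·e^(−rT)·N(d₂)
   = 593.9609·0.800162 − 476.3344·0.888589·0.570626 = 233.738871

E0=233.7389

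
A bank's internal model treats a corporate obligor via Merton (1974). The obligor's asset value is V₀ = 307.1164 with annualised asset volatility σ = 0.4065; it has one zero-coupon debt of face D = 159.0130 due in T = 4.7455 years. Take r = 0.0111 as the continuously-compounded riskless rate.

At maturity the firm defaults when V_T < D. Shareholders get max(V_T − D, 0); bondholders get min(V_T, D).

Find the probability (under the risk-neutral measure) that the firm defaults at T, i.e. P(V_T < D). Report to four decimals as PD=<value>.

PD=0.3594

d₁ = [ln(V₀/D) + (r + σ²/2)T] / (σ√T)
   = [ln(307.1164/159.0130) + (0.0111 + 0.5·0.4065²)·4.7455] / (0.4065·√4.7455)
   = [0.658241 + 0.444754] / 0.885526 = 1.245580
d₂ = d₁ − σ√T = 1.245580 − 0.885526 = 0.360054
risk-neutral PD = N(−d₂) = N(-0.360054) = 0.359403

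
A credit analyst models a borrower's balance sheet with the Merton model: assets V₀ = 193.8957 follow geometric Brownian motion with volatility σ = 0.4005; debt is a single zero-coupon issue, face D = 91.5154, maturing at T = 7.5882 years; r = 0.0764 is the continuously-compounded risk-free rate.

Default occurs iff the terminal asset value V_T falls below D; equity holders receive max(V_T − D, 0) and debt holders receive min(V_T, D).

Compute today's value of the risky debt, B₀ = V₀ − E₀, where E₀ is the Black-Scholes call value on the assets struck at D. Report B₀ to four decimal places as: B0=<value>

d₁ = [ln(V₀/D) + (r + σ²/2)T] / (σ√T)
   = [ln(193.8957/91.5154) + (0.0764 + 0.5·0.4005²)·7.5882] / (0.4005·√7.5882)
   = [0.750813 + 1.188313] / 1.103245 = 1.757657
d₂ = d₁ − σ√T = 1.757657 − 1.103245 = 0.654412
N(d₁) = 0.960597,  N(d₂) = 0.743577,  e^(−rT) = 0.560045
E₀ = V₀·N(d₁) − D·e^(−rT)·N(d₂)
   = 193.8957·0.960597 − 91.5154·0.560045·0.743577 = 148.145299
B₀ = V₀ − E₀ = 193.8957 − 148.145299 = 45.750401

B0=45.7504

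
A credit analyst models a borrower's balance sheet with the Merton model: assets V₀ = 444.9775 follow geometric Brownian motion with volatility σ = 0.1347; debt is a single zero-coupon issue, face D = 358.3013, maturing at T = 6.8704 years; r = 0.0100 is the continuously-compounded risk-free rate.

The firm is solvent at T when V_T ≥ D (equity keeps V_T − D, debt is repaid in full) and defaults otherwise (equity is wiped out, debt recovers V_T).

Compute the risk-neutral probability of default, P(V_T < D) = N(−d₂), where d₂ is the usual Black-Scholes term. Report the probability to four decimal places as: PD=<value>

d₁ = [ln(V₀/D) + (r + σ²/2)T] / (σ√T)
   = [ln(444.9775/358.3013) + (0.0100 + 0.5·0.1347²)·6.8704] / (0.1347·√6.8704)
   = [0.216649 + 0.131033] / 0.353068 = 0.984745
d₂ = d₁ − σ√T = 0.984745 − 0.353068 = 0.631677
risk-neutral PD = N(−d₂) = N(-0.631677) = 0.263799

PD=0.2638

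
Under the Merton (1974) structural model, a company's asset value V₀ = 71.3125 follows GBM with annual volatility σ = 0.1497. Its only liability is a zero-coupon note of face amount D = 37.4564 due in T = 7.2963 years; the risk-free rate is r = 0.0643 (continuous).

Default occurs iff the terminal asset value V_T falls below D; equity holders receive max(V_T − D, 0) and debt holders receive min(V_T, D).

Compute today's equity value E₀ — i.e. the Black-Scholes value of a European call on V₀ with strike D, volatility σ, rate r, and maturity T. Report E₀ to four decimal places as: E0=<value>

d₁ = [ln(V₀/D) + (r + σ²/2)T] / (σ√T)
   = [ln(71.3125/37.4564) + (0.0643 + 0.5·0.1497²)·7.2963] / (0.1497·√7.2963)
   = [0.643894 + 0.550907] / 0.404365 = 2.954763
d₂ = d₁ − σ√T = 2.954763 − 0.404365 = 2.550398
N(d₁) = 0.998435,  N(d₂) = 0.994620,  e^(−rT) = 0.625532
E₀ = V₀·N(d₁) − D·e^(−rT)·N(d₂)
   = 71.3125·0.998435 − 37.4564·0.625532·0.994620 = 47.896789

E0=47.8968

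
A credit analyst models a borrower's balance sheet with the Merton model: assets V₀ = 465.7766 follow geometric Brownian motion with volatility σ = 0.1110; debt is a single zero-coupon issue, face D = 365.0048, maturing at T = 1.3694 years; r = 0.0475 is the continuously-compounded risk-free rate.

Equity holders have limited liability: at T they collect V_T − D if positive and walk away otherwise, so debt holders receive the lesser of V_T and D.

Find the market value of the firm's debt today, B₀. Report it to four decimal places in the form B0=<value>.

d₁ = [ln(V₀/D) + (r + σ²/2)T] / (σ√T)
   = [ln(465.7766/365.0048) + (0.0475 + 0.5·0.1110²)·1.3694] / (0.1110·√1.3694)
   = [0.243796 + 0.073483] / 0.129894 = 2.442599
d₂ = d₁ − σ√T = 2.442599 − 0.129894 = 2.312706
N(d₁) = 0.992709,  N(d₂) = 0.989631,  e^(−rT) = 0.937024
E₀ = V₀·N(d₁) − D·e^(−rT)·N(d₂)
   = 465.7766·0.992709 − 365.0048·0.937024·0.989631 = 123.908953
B₀ = V₀ − E₀ = 465.7766 − 123.908953 = 341.867647

B0=341.8676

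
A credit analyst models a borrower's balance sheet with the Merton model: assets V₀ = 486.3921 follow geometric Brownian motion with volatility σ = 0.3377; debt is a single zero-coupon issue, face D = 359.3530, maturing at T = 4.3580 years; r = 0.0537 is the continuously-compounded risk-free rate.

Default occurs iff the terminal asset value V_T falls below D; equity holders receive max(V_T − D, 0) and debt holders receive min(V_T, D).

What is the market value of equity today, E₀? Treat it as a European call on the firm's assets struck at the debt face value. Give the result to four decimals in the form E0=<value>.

E0=234.5509

d₁ = [ln(V₀/D) + (r + σ²/2)T] / (σ√T)
   = [ln(486.3921/359.3530) + (0.0537 + 0.5·0.3377²)·4.3580] / (0.3377·√4.3580)
   = [0.302710 + 0.482521] / 0.704977 = 1.113839
d₂ = d₁ − σ√T = 1.113839 − 0.704977 = 0.408863
N(d₁) = 0.867326,  N(d₂) = 0.658680,  e^(−rT) = 0.791342
E₀ = V₀·N(d₁) − D·e^(−rT)·N(d₂)
   = 486.3921·0.867326 − 359.3530·0.791342·0.658680 = 234.550884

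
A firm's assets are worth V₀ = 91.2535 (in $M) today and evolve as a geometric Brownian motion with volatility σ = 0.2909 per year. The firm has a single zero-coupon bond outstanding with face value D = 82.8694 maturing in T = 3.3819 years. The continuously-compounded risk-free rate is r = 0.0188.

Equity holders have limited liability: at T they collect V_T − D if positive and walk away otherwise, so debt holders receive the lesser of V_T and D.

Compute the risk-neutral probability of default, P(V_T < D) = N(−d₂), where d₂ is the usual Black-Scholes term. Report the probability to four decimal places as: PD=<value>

d₁ = [ln(V₀/D) + (r + σ²/2)T] / (σ√T)
   = [ln(91.2535/82.8694) + (0.0188 + 0.5·0.2909²)·3.3819] / (0.2909·√3.3819)
   = [0.096375 + 0.206673] / 0.534963 = 0.566484
d₂ = d₁ − σ√T = 0.566484 − 0.534963 = 0.031520
risk-neutral PD = N(−d₂) = N(-0.031520) = 0.487427

PD=0.4874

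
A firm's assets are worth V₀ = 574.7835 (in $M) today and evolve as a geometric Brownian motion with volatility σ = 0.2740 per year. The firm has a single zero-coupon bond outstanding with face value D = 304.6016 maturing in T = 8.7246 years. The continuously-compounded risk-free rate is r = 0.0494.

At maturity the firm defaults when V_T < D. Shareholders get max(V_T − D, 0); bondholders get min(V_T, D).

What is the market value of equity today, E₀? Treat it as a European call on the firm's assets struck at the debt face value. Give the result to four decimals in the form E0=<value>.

d₁ = [ln(V₀/D) + (r + σ²/2)T] / (σ√T)
   = [ln(574.7835/304.6016) + (0.0494 + 0.5·0.2740²)·8.7246] / (0.2740·√8.7246)
   = [0.634989 + 0.758499] / 0.809326 = 1.721789
d₂ = d₁ − σ√T = 1.721789 − 0.809326 = 0.912463
N(d₁) = 0.957446,  N(d₂) = 0.819238,  e^(−rT) = 0.649862
E₀ = V₀·N(d₁) − D·e^(−rT)·N(d₂)
   = 574.7835·0.957446 − 304.6016·0.649862·0.819238 = 388.156974

E0=388.1570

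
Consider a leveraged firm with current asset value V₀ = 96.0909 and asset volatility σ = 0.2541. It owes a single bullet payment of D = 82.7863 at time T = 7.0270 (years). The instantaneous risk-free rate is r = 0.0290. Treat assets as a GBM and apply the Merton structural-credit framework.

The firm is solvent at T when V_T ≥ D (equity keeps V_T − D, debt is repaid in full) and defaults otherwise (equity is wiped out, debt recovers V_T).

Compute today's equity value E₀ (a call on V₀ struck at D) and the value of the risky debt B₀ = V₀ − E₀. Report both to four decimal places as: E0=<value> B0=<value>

E0=38.6086 B0=57.4823

d₁ = [ln(V₀/D) + (r + σ²/2)T] / (σ√T)
   = [ln(96.0909/82.7863) + (0.0290 + 0.5·0.2541²)·7.0270] / (0.2541·√7.0270)
   = [0.149032 + 0.430638] / 0.673581 = 0.860581
d₂ = d₁ − σ√T = 0.860581 − 0.673581 = 0.187000
N(d₁) = 0.805265,  N(d₂) = 0.574170,  e^(−rT) = 0.815639
E₀ = V₀·N(d₁) − D·e^(−rT)·N(d₂)
   = 96.0909·0.805265 − 82.7863·0.815639·0.574170 = 38.608588
B₀ = V₀ − E₀ = 96.0909 − 38.608588 = 57.482312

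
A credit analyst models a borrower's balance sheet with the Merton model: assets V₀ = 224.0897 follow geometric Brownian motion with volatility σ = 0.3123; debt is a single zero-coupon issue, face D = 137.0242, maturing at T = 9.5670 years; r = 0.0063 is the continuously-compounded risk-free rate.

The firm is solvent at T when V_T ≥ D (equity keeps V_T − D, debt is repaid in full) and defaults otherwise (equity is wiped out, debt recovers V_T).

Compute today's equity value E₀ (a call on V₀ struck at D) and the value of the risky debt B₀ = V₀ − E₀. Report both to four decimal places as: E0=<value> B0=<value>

E0=122.3558 B0=101.7339

d₁ = [ln(V₀/D) + (r + σ²/2)T] / (σ√T)
   = [ln(224.0897/137.0242) + (0.0063 + 0.5·0.3123²)·9.5670] / (0.3123·√9.5670)
   = [0.491889 + 0.526813] / 0.965962 = 1.054599
d₂ = d₁ − σ√T = 1.054599 − 0.965962 = 0.088637
N(d₁) = 0.854196,  N(d₂) = 0.535315,  e^(−rT) = 0.941508
E₀ = V₀·N(d₁) − D·e^(−rT)·N(d₂)
   = 224.0897·0.854196 − 137.0242·0.941508·0.535315 = 122.355767
B₀ = V₀ − E₀ = 224.0897 − 122.355767 = 101.733933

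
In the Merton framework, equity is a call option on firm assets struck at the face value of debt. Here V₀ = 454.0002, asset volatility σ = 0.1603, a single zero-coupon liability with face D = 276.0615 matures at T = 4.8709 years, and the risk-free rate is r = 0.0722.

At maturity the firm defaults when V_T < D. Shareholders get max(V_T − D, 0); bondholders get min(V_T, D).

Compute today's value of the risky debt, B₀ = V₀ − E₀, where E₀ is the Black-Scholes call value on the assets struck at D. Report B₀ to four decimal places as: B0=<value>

B0=193.9289

d₁ = [ln(V₀/D) + (r + σ²/2)T] / (σ√T)
   = [ln(454.0002/276.0615) + (0.0722 + 0.5·0.1603²)·4.8709] / (0.1603·√4.8709)
   = [0.497474 + 0.414261] / 0.353784 = 2.577094
d₂ = d₁ − σ√T = 2.577094 − 0.353784 = 2.223310
N(d₁) = 0.995018,  N(d₂) = 0.986903,  e^(−rT) = 0.703506
E₀ = V₀·N(d₁) − D·e^(−rT)·N(d₂)
   = 454.0002·0.995018 − 276.0615·0.703506·0.986903 = 260.071255
B₀ = V₀ − E₀ = 454.0002 − 260.071255 = 193.928945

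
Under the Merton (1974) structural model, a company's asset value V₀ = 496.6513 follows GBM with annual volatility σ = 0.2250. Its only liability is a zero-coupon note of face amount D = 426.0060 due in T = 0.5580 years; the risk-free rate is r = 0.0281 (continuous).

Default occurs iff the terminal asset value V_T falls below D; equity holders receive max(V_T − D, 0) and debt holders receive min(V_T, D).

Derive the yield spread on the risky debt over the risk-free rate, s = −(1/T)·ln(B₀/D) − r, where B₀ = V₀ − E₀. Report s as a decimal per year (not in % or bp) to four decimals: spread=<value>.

spread=0.0271

d₁ = [ln(V₀/D) + (r + σ²/2)T] / (σ√T)
   = [ln(496.6513/426.0060) + (0.0281 + 0.5·0.2250²)·0.5580] / (0.2250·√0.5580)
   = [0.153435 + 0.029804] / 0.168074 = 1.090230
d₂ = d₁ − σ√T = 1.090230 − 0.168074 = 0.922156
N(d₁) = 0.862194,  N(d₂) = 0.821776,  e^(−rT) = 0.984442
E₀ = V₀·N(d₁) − D·e^(−rT)·N(d₂)
   = 496.6513·0.862194 − 426.0060·0.984442·0.821776 = 83.574496
B₀ = V₀ − E₀ = 496.6513 − 83.574496 = 413.076804
spread = −(1/T)·ln(B₀/D) − r = −(1/0.5580)·ln(413.076804/426.0060) − 0.0281 = 0.02713278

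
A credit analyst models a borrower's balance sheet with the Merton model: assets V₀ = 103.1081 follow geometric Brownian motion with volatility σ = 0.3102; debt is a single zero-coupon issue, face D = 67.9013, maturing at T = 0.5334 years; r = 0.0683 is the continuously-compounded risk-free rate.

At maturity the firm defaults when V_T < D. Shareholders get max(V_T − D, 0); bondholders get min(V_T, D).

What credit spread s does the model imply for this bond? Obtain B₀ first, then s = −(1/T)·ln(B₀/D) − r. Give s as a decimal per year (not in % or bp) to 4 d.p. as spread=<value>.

d₁ = [ln(V₀/D) + (r + σ²/2)T] / (σ√T)
   = [ln(103.1081/67.9013) + (0.0683 + 0.5·0.3102²)·0.5334] / (0.3102·√0.5334)
   = [0.417723 + 0.062094] / 0.226552 = 2.117909
d₂ = d₁ − σ√T = 2.117909 − 0.226552 = 1.891357
N(d₁) = 0.982909,  N(d₂) = 0.970712,  e^(−rT) = 0.964224
E₀ = V₀·N(d₁) − D·e^(−rT)·N(d₂)
   = 103.1081·0.982909 − 67.9013·0.964224·0.970712 = 37.791319
B₀ = V₀ − E₀ = 103.1081 − 37.791319 = 65.316781
spread = −(1/T)·ln(B₀/D) − r = −(1/0.5334)·ln(65.316781/67.9013) − 0.0683 = 0.00445252

spread=0.0045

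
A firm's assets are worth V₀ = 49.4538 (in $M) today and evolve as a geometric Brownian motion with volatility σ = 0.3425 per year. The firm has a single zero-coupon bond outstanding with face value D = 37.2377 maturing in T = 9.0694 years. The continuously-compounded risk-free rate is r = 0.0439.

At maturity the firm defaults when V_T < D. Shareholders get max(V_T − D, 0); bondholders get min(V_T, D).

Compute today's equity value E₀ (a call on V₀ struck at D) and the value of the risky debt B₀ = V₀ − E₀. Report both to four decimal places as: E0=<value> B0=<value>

d₁ = [ln(V₀/D) + (r + σ²/2)T] / (σ√T)
   = [ln(49.4538/37.2377) + (0.0439 + 0.5·0.3425²)·9.0694] / (0.3425·√9.0694)
   = [0.283717 + 0.930095] / 1.031454 = 1.176798
d₂ = d₁ − σ√T = 1.176798 − 1.031454 = 0.145344
N(d₁) = 0.880362,  N(d₂) = 0.557780,  e^(−rT) = 0.671564
E₀ = V₀·N(d₁) − D·e^(−rT)·N(d₂)
   = 49.4538·0.880362 − 37.2377·0.671564·0.557780 = 29.588561
B₀ = V₀ − E₀ = 49.4538 − 29.588561 = 19.865239

E0=29.5886 B0=19.8652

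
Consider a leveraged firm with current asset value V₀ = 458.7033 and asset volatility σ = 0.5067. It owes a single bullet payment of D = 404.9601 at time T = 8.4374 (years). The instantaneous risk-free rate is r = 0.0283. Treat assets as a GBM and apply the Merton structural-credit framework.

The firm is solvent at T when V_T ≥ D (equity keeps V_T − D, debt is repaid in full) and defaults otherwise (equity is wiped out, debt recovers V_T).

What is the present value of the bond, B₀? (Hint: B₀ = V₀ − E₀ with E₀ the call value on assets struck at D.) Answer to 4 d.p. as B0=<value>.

d₁ = [ln(V₀/D) + (r + σ²/2)T] / (σ√T)
   = [ln(458.7033/404.9601) + (0.0283 + 0.5·0.5067²)·8.4374] / (0.5067·√8.4374)
   = [0.124615 + 1.321908] / 1.471822 = 0.982811
d₂ = d₁ − σ√T = 0.982811 − 1.471822 = -0.489010
N(d₁) = 0.837150,  N(d₂) = 0.312417,  e^(−rT) = 0.787589
E₀ = V₀·N(d₁) − D·e^(−rT)·N(d₂)
   = 458.7033·0.837150 − 404.9601·0.787589·0.312417 = 284.360361
B₀ = V₀ − E₀ = 458.7033 − 284.360361 = 174.342939

B0=174.3429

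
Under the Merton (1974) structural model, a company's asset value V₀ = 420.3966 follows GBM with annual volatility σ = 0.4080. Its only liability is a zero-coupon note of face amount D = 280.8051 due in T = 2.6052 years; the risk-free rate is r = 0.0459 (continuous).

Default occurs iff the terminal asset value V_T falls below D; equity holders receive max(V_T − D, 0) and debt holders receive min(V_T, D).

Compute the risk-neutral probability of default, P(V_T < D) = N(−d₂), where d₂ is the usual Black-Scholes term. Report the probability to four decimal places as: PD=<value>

PD=0.3209

d₁ = [ln(V₀/D) + (r + σ²/2)T] / (σ√T)
   = [ln(420.3966/280.8051) + (0.0459 + 0.5·0.4080²)·2.6052] / (0.4080·√2.6052)
   = [0.403538 + 0.336415] / 0.658538 = 1.123629
d₂ = d₁ − σ√T = 1.123629 − 0.658538 = 0.465092
risk-neutral PD = N(−d₂) = N(-0.465092) = 0.320933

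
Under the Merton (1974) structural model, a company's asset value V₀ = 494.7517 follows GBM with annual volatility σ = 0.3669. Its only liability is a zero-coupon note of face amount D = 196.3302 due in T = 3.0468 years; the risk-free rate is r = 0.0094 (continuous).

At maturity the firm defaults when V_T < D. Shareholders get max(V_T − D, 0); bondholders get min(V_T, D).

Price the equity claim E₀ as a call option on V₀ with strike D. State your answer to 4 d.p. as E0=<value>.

d₁ = [ln(V₀/D) + (r + σ²/2)T] / (σ√T)
   = [ln(494.7517/196.3302) + (0.0094 + 0.5·0.3669²)·3.0468] / (0.3669·√3.0468)
   = [0.924258 + 0.233713] / 0.640427 = 1.808124
d₂ = d₁ − σ√T = 1.808124 − 0.640427 = 1.167697
N(d₁) = 0.964706,  N(d₂) = 0.878535,  e^(−rT) = 0.971766
E₀ = V₀·N(d₁) − D·e^(−rT)·N(d₂)
   = 494.7517·0.964706 − 196.3302·0.971766·0.878535 = 309.676916

E0=309.6769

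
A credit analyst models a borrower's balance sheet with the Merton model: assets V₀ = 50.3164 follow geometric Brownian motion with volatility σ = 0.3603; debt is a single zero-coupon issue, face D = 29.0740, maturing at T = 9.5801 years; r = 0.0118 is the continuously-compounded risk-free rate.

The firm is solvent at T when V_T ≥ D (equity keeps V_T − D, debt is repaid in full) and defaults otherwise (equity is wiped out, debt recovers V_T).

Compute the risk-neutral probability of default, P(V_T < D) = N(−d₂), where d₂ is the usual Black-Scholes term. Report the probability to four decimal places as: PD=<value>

PD=0.4858

d₁ = [ln(V₀/D) + (r + σ²/2)T] / (σ√T)
   = [ln(50.3164/29.0740) + (0.0118 + 0.5·0.3603²)·9.5801] / (0.3603·√9.5801)
   = [0.548487 + 0.734871] / 1.115191 = 1.150796
d₂ = d₁ − σ√T = 1.150796 − 1.115191 = 0.035605
risk-neutral PD = N(−d₂) = N(-0.035605) = 0.485799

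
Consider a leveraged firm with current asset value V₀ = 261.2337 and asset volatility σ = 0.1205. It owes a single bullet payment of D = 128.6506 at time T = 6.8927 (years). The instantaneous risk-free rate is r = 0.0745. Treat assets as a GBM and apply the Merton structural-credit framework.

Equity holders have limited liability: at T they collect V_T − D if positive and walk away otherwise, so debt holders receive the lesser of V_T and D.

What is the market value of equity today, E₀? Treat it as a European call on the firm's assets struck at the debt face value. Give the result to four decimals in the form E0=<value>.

E0=184.2506

d₁ = [ln(V₀/D) + (r + σ²/2)T] / (σ√T)
   = [ln(261.2337/128.6506) + (0.0745 + 0.5·0.1205²)·6.8927] / (0.1205·√6.8927)
   = [0.708315 + 0.563548] / 0.316360 = 4.020302
d₂ = d₁ − σ√T = 4.020302 − 0.316360 = 3.703942
N(d₁) = 0.999971,  N(d₂) = 0.999894,  e^(−rT) = 0.598394
E₀ = V₀·N(d₁) − D·e^(−rT)·N(d₂)
   = 261.2337·0.999971 − 128.6506·0.598394·0.999894 = 184.250553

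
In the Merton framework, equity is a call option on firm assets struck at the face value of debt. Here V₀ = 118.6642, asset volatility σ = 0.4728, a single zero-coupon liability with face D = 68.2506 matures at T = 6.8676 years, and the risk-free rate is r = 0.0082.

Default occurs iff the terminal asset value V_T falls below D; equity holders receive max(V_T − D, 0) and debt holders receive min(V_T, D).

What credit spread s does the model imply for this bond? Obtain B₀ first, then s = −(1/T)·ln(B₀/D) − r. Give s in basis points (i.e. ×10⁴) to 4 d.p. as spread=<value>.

d₁ = [ln(V₀/D) + (r + σ²/2)T] / (σ√T)
   = [ln(118.6642/68.2506) + (0.0082 + 0.5·0.4728²)·6.8676] / (0.4728·√6.8676)
   = [0.553111 + 0.823905] / 1.239025 = 1.111372
d₂ = d₁ − σ√T = 1.111372 − 1.239025 = -0.127653
N(d₁) = 0.866796,  N(d₂) = 0.449212,  e^(−rT) = 0.945242
E₀ = V₀·N(d₁) − D·e^(−rT)·N(d₂)
   = 118.6642·0.866796 − 68.2506·0.945242·0.449212 = 73.877481
B₀ = V₀ − E₀ = 118.6642 − 73.877481 = 44.786719
spread = −(1/T)·ln(B₀/D) − r = −(1/6.8676)·ln(44.786719/68.2506) − 0.0082 = 0.05314233
in basis points: 0.05314233 × 10⁴ = 531.4233 bp

spread=531.4233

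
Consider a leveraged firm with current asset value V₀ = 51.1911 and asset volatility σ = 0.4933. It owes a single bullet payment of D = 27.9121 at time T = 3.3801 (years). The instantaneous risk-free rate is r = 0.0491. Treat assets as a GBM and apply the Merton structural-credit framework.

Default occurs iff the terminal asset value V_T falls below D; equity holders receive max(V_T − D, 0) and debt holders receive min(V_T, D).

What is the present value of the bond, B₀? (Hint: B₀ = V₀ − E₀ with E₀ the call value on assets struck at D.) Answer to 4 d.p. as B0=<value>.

B0=20.3914

d₁ = [ln(V₀/D) + (r + σ²/2)T] / (σ√T)
   = [ln(51.1911/27.9121) + (0.0491 + 0.5·0.4933²)·3.3801] / (0.4933·√3.3801)
   = [0.606505 + 0.577228] / 0.906934 = 1.305203
d₂ = d₁ − σ√T = 1.305203 − 0.906934 = 0.398268
N(d₁) = 0.904088,  N(d₂) = 0.654784,  e^(−rT) = 0.847078
E₀ = V₀·N(d₁) − D·e^(−rT)·N(d₂)
   = 51.1911·0.904088 − 27.9121·0.847078·0.654784 = 30.799742
B₀ = V₀ − E₀ = 51.1911 − 30.799742 = 20.391358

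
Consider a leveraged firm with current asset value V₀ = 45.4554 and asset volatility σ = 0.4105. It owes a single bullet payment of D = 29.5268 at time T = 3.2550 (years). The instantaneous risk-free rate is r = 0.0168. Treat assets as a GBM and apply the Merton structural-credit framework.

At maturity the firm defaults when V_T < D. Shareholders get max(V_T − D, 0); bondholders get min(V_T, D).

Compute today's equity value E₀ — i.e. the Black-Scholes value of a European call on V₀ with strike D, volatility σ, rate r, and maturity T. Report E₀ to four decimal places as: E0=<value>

E0=21.4080

d₁ = [ln(V₀/D) + (r + σ²/2)T] / (σ√T)
   = [ln(45.4554/29.5268) + (0.0168 + 0.5·0.4105²)·3.2550] / (0.4105·√3.2550)
   = [0.431433 + 0.328934] / 0.740608 = 1.026680
d₂ = d₁ − σ√T = 1.026680 − 0.740608 = 0.286071
N(d₁) = 0.847714,  N(d₂) = 0.612588,  e^(−rT) = 0.946784
E₀ = V₀·N(d₁) − D·e^(−rT)·N(d₂)
   = 45.4554·0.847714 − 29.5268·0.946784·0.612588 = 21.407978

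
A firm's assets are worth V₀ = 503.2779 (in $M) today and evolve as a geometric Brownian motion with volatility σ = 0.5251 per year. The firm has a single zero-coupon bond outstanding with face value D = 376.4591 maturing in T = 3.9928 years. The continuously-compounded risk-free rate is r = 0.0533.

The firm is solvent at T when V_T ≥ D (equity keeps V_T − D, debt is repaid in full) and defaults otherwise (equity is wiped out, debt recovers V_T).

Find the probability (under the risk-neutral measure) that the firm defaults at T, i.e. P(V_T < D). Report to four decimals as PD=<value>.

PD=0.5180

d₁ = [ln(V₀/D) + (r + σ²/2)T] / (σ√T)
   = [ln(503.2779/376.4591) + (0.0533 + 0.5·0.5251²)·3.9928] / (0.5251·√3.9928)
   = [0.290333 + 0.763284] / 1.049254 = 1.004158
d₂ = d₁ − σ√T = 1.004158 − 1.049254 = -0.045097
risk-neutral PD = N(−d₂) = N(0.045097) = 0.517985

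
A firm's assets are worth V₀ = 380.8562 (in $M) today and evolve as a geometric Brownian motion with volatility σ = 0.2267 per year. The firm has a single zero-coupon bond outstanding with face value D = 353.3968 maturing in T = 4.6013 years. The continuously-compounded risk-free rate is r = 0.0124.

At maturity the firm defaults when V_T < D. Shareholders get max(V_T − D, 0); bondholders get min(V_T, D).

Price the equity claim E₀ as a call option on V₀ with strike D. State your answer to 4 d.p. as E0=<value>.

d₁ = [ln(V₀/D) + (r + σ²/2)T] / (σ√T)
   = [ln(380.8562/353.3968) + (0.0124 + 0.5·0.2267²)·4.6013] / (0.2267·√4.6013)
   = [0.074830 + 0.175293] / 0.486286 = 0.514355
d₂ = d₁ − σ√T = 0.514355 − 0.486286 = 0.028069
N(d₁) = 0.696498,  N(d₂) = 0.511196,  e^(−rT) = 0.944541
E₀ = V₀·N(d₁) − D·e^(−rT)·N(d₂)
   = 380.8562·0.696498 − 353.3968·0.944541·0.511196 = 94.629380

E0=94.6294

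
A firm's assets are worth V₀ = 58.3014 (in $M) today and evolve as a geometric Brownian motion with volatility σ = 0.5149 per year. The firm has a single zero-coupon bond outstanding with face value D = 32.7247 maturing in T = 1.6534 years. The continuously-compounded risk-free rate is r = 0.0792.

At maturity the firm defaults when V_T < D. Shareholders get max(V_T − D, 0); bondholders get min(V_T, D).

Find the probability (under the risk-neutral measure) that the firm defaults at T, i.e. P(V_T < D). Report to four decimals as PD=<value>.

d₁ = [ln(V₀/D) + (r + σ²/2)T] / (σ√T)
   = [ln(58.3014/32.7247) + (0.0792 + 0.5·0.5149²)·1.6534] / (0.5149·√1.6534)
   = [0.577496 + 0.350126] / 0.662082 = 1.401067
d₂ = d₁ − σ√T = 1.401067 − 0.662082 = 0.738985
risk-neutral PD = N(−d₂) = N(-0.738985) = 0.229958

PD=0.2300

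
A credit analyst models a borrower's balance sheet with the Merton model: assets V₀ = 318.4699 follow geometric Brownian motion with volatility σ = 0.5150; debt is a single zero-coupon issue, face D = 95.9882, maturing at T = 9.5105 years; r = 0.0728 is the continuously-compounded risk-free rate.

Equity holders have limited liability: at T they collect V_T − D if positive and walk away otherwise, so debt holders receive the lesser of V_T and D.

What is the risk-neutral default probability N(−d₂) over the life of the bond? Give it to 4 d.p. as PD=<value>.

d₁ = [ln(V₀/D) + (r + σ²/2)T] / (σ√T)
   = [ln(318.4699/95.9882) + (0.0728 + 0.5·0.5150²)·9.5105] / (0.5150·√9.5105)
   = [1.199303 + 1.953576] / 1.588214 = 1.985173
d₂ = d₁ − σ√T = 1.985173 − 1.588214 = 0.396959
risk-neutral PD = N(−d₂) = N(-0.396959) = 0.345699

PD=0.3457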